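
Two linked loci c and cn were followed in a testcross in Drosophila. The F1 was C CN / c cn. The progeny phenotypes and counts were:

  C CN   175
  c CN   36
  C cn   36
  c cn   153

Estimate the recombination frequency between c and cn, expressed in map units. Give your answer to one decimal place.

18.0 map units

The recombinant classes are C cn and c CN: 36 + 36 = 72.
Recombination frequency = 72/400 = 0.1800 ≈ 18.0%, i.e. 18.0 map units.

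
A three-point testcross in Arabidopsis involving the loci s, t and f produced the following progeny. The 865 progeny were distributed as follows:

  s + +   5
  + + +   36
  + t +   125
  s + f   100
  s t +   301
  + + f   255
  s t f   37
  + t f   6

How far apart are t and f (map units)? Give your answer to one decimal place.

9.7 map units

The two most frequent reciprocal classes, s t + and + + f, are the parental types, so the F1 was s t + / + + f.
The two rarest classes, s + + and + t f, are the double crossovers. Comparing them with the parentals, only the t allele has switched, so t is the middle locus and the order is f – t – s.
Crossovers in the f–t interval produce the single-crossover classes s t f and + + + (37 + 36 = 73) plus the double crossovers (11).
RF(f–t) = (73 + 11) / 865 = 84/865 = 0.0971 → 9.7 map units.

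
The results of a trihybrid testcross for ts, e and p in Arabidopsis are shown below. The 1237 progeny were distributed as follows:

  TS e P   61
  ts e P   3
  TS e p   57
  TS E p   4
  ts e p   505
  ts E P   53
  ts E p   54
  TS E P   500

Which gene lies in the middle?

The two most frequent reciprocal classes, TS E P and ts e p, are the parental types, so the F1 was TS E P / ts e p.
The two rarest classes, TS E p and ts e P, are the double crossovers. Comparing them with the parentals, only the p allele has switched, so p is the middle locus and the order is e – p – ts.

p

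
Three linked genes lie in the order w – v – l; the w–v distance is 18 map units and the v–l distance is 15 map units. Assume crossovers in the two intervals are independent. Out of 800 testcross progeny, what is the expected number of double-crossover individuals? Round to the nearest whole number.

Map distances give recombination frequencies of 0.180 and 0.150 for the two intervals.
With no interference, expected double-crossover frequency = 0.180 × 0.150 = 0.02700.
Expected number = 0.02700 × 800 = 21.60 ≈ 22.

22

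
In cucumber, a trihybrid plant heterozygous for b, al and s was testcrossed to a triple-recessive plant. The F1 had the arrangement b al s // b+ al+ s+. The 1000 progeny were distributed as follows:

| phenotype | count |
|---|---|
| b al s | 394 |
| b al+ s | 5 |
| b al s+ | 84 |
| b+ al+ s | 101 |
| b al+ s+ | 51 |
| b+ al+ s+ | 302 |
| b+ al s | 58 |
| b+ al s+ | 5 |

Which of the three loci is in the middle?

The two rarest classes, b al+ s and b+ al s+, are the double crossovers. Comparing them with the parentals, only the al allele has switched, so al is the middle locus and the order is s – al – b.

al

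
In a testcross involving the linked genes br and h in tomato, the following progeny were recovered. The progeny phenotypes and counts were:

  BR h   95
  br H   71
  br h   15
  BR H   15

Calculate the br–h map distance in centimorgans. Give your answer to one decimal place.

15.3 centimorgans

The two most frequent classes, BR h (95) and br H (71), are the parental types, so the F1 was BR h / br H.
The recombinant classes are BR H and br h: 15 + 15 = 30.
Recombination frequency = 30/196 = 0.1531 ≈ 15.3%, i.e. 15.3 centimorgans.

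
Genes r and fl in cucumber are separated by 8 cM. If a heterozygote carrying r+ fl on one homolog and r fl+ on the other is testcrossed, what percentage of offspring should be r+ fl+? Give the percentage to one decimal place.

A map distance of 8 cM corresponds to a recombination frequency of 0.080.
The F1 is r+ fl / r fl+, so r+ fl+ is a recombinant gamete class with expected frequency r/2 = 0.080/2 = 0.0400.
That is 0.0400 = 4.0% of the progeny.

4.0%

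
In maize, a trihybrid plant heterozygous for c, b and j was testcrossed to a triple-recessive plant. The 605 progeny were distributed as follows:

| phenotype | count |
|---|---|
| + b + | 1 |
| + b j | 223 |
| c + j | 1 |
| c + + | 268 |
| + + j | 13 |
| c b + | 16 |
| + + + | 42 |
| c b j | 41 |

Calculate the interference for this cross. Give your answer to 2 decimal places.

0.54

The two most frequent reciprocal classes, c + + and + b j, are the parental types, so the F1 was c + + / + b j.
The two rarest classes, c + j and + b +, are the double crossovers. Comparing them with the parentals, only the j allele has switched, so j is the middle locus and the order is c – j – b.
c–j: (83 + 2)/605 = 0.1405; j–b: (29 + 2)/605 = 0.0512.
Expected DCO frequency = 0.1405 × 0.0512 ≈ 0.00719; observed = 2/605 ≈ 0.00331.
Coefficient of coincidence = 0.00331/0.00719 ≈ 0.46; interference = 1 − 0.46 = 0.54.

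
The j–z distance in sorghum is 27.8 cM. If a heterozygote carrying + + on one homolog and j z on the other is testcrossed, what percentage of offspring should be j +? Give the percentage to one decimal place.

A map distance of 27.8 cM corresponds to a recombination frequency of 0.278.
The F1 is + + / j z, so j + is a recombinant gamete class with expected frequency r/2 = 0.278/2 = 0.1390.
That is 0.1390 = 13.9% of the progeny.

13.9%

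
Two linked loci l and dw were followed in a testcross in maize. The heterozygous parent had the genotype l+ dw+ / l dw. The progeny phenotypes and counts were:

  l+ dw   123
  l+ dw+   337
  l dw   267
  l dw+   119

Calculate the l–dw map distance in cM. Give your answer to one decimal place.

28.6 cM

The recombinant classes are l+ dw and l dw+: 123 + 119 = 242.
Recombination frequency = 242/846 = 0.2861 ≈ 28.6%, i.e. 28.6 cM.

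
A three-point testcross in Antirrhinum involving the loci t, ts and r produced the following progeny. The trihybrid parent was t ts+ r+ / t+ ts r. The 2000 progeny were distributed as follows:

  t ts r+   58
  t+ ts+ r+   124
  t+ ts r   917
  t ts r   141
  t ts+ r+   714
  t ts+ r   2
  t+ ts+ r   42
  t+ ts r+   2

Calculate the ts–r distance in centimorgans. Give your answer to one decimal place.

The two rarest classes, t ts+ r and t+ ts r+, are the double crossovers. Comparing them with the parentals, only the r allele has switched, so r is the middle locus and the order is ts – r – t.
Crossovers in the ts–r interval produce the single-crossover classes t ts r+ and t+ ts+ r (58 + 42 = 100) plus the double crossovers (4).
RF(ts–r) = (100 + 4) / 2000 = 104/2000 = 0.0520 → 5.2 centimorgans.

5.2 centimorgans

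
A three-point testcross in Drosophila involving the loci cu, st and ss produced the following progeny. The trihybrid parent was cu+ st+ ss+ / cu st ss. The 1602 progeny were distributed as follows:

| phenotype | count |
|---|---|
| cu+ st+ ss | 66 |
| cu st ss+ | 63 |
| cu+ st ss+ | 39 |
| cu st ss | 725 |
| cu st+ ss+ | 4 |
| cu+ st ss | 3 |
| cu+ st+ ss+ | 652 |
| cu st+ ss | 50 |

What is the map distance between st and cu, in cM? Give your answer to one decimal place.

The two rarest classes, cu st+ ss+ and cu+ st ss, are the double crossovers. Comparing them with the parentals, only the cu allele has switched, so cu is the middle locus and the order is ss – cu – st.
Crossovers in the cu–st interval produce the single-crossover classes cu+ st ss+ and cu st+ ss (39 + 50 = 89) plus the double crossovers (7).
RF(cu–st) = (89 + 7) / 1602 = 96/1602 = 0.0599 → 6.0 cM.

6.0 cM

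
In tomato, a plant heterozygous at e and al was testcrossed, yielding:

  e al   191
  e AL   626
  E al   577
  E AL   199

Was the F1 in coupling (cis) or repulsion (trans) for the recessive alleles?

The two most frequent classes are E al (577) and e AL (626); these are the parental (non-recombinant) types.
So the F1 carried E al on one chromosome and e AL on the other — the recessive alleles are on opposite chromosomes (trans / repulsion).

trans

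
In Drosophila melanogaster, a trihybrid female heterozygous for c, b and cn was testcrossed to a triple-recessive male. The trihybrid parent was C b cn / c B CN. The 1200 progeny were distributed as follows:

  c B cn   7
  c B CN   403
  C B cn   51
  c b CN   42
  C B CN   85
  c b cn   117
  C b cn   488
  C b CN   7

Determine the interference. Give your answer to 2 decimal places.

The two rarest classes, C b CN and c B cn, are the double crossovers. Comparing them with the parentals, only the cn allele has switched, so cn is the middle locus and the order is b – cn – c.
b–cn: (93 + 14)/1200 = 0.0892; cn–c: (202 + 14)/1200 = 0.1800.
Expected DCO frequency = 0.0892 × 0.1800 ≈ 0.01606; observed = 14/1200 ≈ 0.01167.
Coefficient of coincidence = 0.01167/0.01606 ≈ 0.73; interference = 1 − 0.73 = 0.27.

0.27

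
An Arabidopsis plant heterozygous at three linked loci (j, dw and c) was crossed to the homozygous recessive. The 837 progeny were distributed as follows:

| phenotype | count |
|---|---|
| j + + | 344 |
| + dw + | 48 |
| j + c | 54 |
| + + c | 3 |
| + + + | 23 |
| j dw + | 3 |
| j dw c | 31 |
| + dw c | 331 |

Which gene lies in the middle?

dw

The two most frequent reciprocal classes, j + + and + dw c, are the parental types, so the F1 was j + + / + dw c.
The two rarest classes, j dw + and + + c, are the double crossovers. Comparing them with the parentals, only the dw allele has switched, so dw is the middle locus and the order is c – dw – j.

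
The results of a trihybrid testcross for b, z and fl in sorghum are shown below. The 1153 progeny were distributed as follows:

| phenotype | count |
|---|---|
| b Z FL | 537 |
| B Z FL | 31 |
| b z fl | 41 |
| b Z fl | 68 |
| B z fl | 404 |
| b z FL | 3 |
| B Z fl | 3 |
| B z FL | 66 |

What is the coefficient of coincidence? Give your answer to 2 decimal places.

The two most frequent reciprocal classes, B z fl and b Z FL, are the parental types, so the F1 was B z fl / b Z FL.
The two rarest classes, B Z fl and b z FL, are the double crossovers. Comparing them with the parentals, only the z allele has switched, so z is the middle locus and the order is b – z – fl.
b–z: (72 + 6)/1153 = 0.0676; z–fl: (134 + 6)/1153 = 0.1214.
Expected DCO frequency = 0.0676 × 0.1214 ≈ 0.00821; observed = 6/1153 ≈ 0.00520.
Coefficient of coincidence = 0.00520/0.00821 ≈ 0.63.

0.63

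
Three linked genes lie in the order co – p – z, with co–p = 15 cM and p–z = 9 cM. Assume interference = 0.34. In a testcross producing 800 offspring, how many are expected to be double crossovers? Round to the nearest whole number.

Map distances give recombination frequencies of 0.150 and 0.090 for the two intervals.
With interference 0.34 (so coincidence = 0.66), expected double-crossover frequency = 0.150 × 0.090 × 0.66 = 0.00891.
Expected number = 0.00891 × 800 = 7.13 ≈ 7.

7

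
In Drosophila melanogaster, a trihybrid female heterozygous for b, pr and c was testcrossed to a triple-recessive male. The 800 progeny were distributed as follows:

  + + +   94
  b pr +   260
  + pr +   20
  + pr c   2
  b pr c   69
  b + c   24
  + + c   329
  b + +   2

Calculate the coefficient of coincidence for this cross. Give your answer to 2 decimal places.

0.40

The two most frequent reciprocal classes, b pr + and + + c, are the parental types, so the F1 was b pr + / + + c.
The two rarest classes, b + + and + pr c, are the double crossovers. Comparing them with the parentals, only the pr allele has switched, so pr is the middle locus and the order is b – pr – c.
b–pr: (44 + 4)/800 = 0.0600; pr–c: (163 + 4)/800 = 0.2087.
Expected DCO frequency = 0.0600 × 0.2087 ≈ 0.01252; observed = 4/800 ≈ 0.00500.
Coefficient of coincidence = 0.00500/0.01252 ≈ 0.40.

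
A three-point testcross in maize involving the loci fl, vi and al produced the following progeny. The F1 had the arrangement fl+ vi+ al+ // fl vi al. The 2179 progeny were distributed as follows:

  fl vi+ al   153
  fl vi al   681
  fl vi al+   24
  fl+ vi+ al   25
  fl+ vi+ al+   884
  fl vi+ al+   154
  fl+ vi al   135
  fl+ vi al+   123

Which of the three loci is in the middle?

al

The two rarest classes, fl+ vi+ al and fl vi al+, are the double crossovers. Comparing them with the parentals, only the al allele has switched, so al is the middle locus and the order is vi – al – fl.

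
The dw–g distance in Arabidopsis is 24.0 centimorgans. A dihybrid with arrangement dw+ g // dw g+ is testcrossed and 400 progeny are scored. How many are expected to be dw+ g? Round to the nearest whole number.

A map distance of 24.0 centimorgans corresponds to a recombination frequency of 0.240.
The F1 is dw+ g / dw g+, so dw+ g is a parental gamete class with expected frequency (1 − r)/2 = 0.760/2 = 0.3800.
Expected number = 0.3800 × 400 = 152.00 ≈ 152.

152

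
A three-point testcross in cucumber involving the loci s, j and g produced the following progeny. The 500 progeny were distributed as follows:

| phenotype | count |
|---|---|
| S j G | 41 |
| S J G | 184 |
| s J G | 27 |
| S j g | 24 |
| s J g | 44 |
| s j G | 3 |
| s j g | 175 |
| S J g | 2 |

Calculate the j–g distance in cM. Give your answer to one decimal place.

18.0 cM

The two most frequent reciprocal classes, S J G and s j g, are the parental types, so the F1 was S J G / s j g.
The two rarest classes, S J g and s j G, are the double crossovers. Comparing them with the parentals, only the g allele has switched, so g is the middle locus and the order is j – g – s.
Crossovers in the j–g interval produce the single-crossover classes S j G and s J g (41 + 44 = 85) plus the double crossovers (5).
RF(j–g) = (85 + 5) / 500 = 90/500 = 0.1800 → 18.0 cM.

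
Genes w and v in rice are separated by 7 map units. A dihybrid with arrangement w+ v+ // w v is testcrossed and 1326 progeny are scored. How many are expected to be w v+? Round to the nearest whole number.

A map distance of 7 map units corresponds to a recombination frequency of 0.070.
The F1 is w+ v+ / w v, so w v+ is a recombinant gamete class with expected frequency r/2 = 0.070/2 = 0.0350.
Expected number = 0.0350 × 1326 = 46.41 ≈ 46.

46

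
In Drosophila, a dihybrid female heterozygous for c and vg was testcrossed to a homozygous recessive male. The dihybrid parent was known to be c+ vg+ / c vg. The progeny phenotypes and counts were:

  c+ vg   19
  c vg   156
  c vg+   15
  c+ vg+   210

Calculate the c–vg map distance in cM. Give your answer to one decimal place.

8.5 cM

The recombinant classes are c+ vg and c vg+: 19 + 15 = 34.
Recombination frequency = 34/400 = 0.0850 ≈ 8.5%, i.e. 8.5 cM.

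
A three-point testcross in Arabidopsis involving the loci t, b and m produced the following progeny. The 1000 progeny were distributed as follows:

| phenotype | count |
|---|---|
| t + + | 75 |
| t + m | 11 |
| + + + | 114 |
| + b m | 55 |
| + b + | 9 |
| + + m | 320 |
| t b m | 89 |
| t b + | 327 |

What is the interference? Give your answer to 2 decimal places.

0.40

The two most frequent reciprocal classes, t b + and + + m, are the parental types, so the F1 was t b + / + + m.
The two rarest classes, + b + and t + m, are the double crossovers. Comparing them with the parentals, only the t allele has switched, so t is the middle locus and the order is b – t – m.
b–t: (130 + 20)/1000 = 0.1500; t–m: (203 + 20)/1000 = 0.2230.
Expected DCO frequency = 0.1500 × 0.2230 ≈ 0.03345; observed = 20/1000 ≈ 0.02000.
Coefficient of coincidence = 0.02000/0.03345 ≈ 0.60; interference = 1 − 0.60 = 0.40.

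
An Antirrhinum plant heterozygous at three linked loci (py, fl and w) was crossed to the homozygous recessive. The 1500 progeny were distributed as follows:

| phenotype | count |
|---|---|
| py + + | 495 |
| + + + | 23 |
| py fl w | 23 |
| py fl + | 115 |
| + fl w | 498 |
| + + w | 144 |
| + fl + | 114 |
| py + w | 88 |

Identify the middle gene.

py

The two most frequent reciprocal classes, + fl w and py + +, are the parental types, so the F1 was + fl w / py + +.
The two rarest classes, py fl w and + + +, are the double crossovers. Comparing them with the parentals, only the py allele has switched, so py is the middle locus and the order is w – py – fl.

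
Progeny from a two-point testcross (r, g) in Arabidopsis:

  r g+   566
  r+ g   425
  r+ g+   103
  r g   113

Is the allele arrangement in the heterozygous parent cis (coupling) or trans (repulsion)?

trans

The two most frequent classes are r+ g (425) and r g+ (566); these are the parental (non-recombinant) types.
So the F1 carried r+ g on one chromosome and r g+ on the other — the recessive alleles are on opposite chromosomes (trans / repulsion).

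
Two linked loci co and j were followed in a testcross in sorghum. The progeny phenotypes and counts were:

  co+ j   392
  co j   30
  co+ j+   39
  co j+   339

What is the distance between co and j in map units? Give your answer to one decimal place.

8.6 map units

The two most frequent classes, co+ j (392) and co j+ (339), are the parental types, so the F1 was co+ j / co j+.
The recombinant classes are co+ j+ and co j: 39 + 30 = 69.
Recombination frequency = 69/800 = 0.0862 ≈ 8.6%, i.e. 8.6 map units.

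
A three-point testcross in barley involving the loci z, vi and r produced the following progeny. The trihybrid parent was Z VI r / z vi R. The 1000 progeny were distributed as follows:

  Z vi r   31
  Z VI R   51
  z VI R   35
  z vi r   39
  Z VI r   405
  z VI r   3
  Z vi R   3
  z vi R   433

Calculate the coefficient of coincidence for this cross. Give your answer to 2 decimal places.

The two rarest classes, z VI r and Z vi R, are the double crossovers. Comparing them with the parentals, only the z allele has switched, so z is the middle locus and the order is r – z – vi.
r–z: (90 + 6)/1000 = 0.0960; z–vi: (66 + 6)/1000 = 0.0720.
Expected DCO frequency = 0.0960 × 0.0720 ≈ 0.00691; observed = 6/1000 ≈ 0.00600.
Coefficient of coincidence = 0.00600/0.00691 ≈ 0.87.

0.87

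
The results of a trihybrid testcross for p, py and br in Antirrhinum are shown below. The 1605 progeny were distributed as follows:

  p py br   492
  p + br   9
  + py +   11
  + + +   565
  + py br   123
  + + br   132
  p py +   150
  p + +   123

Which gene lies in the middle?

py

The two most frequent reciprocal classes, p py br and + + +, are the parental types, so the F1 was p py br / + + +.
The two rarest classes, p + br and + py +, are the double crossovers. Comparing them with the parentals, only the py allele has switched, so py is the middle locus and the order is p – py – br.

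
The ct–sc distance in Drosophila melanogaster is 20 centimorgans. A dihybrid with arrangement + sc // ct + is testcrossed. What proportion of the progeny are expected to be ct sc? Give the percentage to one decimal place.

A map distance of 20 centimorgans corresponds to a recombination frequency of 0.200.
The F1 is + sc / ct +, so ct sc is a recombinant gamete class with expected frequency r/2 = 0.200/2 = 0.1000.
That is 0.1000 = 10.0% of the progeny.

10.0%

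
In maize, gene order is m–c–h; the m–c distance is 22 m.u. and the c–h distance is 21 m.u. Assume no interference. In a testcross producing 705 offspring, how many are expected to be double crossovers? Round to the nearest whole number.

33

Map distances give recombination frequencies of 0.220 and 0.210 for the two intervals.
With no interference, expected double-crossover frequency = 0.220 × 0.210 = 0.04620.
Expected number = 0.04620 × 705 = 32.57 ≈ 33.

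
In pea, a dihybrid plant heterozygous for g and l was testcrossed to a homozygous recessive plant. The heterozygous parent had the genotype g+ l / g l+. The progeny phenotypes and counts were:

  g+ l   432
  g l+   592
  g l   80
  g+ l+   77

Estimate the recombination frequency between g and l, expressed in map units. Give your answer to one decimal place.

13.3 map units

The recombinant classes are g+ l+ and g l: 77 + 80 = 157.
Recombination frequency = 157/1181 = 0.1329 ≈ 13.3%, i.e. 13.3 map units.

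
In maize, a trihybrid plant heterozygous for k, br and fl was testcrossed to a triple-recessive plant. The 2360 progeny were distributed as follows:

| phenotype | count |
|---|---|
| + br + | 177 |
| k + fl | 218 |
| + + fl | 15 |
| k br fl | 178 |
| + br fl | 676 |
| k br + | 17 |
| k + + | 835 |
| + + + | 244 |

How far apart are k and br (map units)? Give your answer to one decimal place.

19.2 map units

The two most frequent reciprocal classes, + br fl and k + +, are the parental types, so the F1 was + br fl / k + +.
The two rarest classes, + + fl and k br +, are the double crossovers. Comparing them with the parentals, only the br allele has switched, so br is the middle locus and the order is k – br – fl.
Crossovers in the k–br interval produce the single-crossover classes k br fl and + + + (178 + 244 = 422) plus the double crossovers (32).
RF(k–br) = (422 + 32) / 2360 = 454/2360 = 0.1924 → 19.2 map units.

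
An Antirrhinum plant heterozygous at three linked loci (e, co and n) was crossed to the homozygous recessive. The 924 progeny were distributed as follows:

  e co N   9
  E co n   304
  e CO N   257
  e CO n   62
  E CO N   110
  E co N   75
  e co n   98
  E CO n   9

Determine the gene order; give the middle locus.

The two most frequent reciprocal classes, E co n and e CO N, are the parental types, so the F1 was E co n / e CO N.
The two rarest classes, E CO n and e co N, are the double crossovers. Comparing them with the parentals, only the co allele has switched, so co is the middle locus and the order is n – co – e.

co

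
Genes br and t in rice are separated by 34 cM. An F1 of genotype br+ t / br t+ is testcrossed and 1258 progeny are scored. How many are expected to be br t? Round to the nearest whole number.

A map distance of 34 cM corresponds to a recombination frequency of 0.340.
The F1 is br+ t / br t+, so br t is a recombinant gamete class with expected frequency r/2 = 0.340/2 = 0.1700.
Expected number = 0.1700 × 1258 = 213.86 ≈ 214.

214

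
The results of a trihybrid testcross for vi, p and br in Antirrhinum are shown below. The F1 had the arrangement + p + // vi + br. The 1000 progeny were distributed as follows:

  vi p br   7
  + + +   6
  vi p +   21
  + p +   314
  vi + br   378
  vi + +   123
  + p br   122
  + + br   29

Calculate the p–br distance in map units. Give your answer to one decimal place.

25.8 map units

The two rarest classes, + + + and vi p br, are the double crossovers. Comparing them with the parentals, only the p allele has switched, so p is the middle locus and the order is vi – p – br.
Crossovers in the p–br interval produce the single-crossover classes + p br and vi + + (122 + 123 = 245) plus the double crossovers (13).
RF(p–br) = (245 + 13) / 1000 = 258/1000 = 0.2580 → 25.8 map units.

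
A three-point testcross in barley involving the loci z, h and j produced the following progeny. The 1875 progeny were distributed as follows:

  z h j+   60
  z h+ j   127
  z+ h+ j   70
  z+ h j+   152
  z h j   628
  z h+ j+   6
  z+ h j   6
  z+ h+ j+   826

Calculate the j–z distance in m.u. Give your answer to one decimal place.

7.6 m.u.

The two most frequent reciprocal classes, z h j and z+ h+ j+, are the parental types, so the F1 was z h j / z+ h+ j+.
The two rarest classes, z+ h j and z h+ j+, are the double crossovers. Comparing them with the parentals, only the z allele has switched, so z is the middle locus and the order is h – z – j.
Crossovers in the z–j interval produce the single-crossover classes z h j+ and z+ h+ j (60 + 70 = 130) plus the double crossovers (12).
RF(z–j) = (130 + 12) / 1875 = 142/1875 = 0.0757 → 7.6 m.u.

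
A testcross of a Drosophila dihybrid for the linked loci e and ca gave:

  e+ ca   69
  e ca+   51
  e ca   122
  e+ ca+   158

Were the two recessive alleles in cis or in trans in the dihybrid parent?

cis

The two most frequent classes are e+ ca+ (158) and e ca (122); these are the parental (non-recombinant) types.
So the F1 carried e+ ca+ on one chromosome and e ca on the other — the recessive alleles are on the same chromosome (cis / coupling).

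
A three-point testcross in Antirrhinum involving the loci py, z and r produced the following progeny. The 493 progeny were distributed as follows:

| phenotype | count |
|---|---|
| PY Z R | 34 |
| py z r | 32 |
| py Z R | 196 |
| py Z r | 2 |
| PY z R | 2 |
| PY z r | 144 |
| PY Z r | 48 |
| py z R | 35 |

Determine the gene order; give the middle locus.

r

The two most frequent reciprocal classes, PY z r and py Z R, are the parental types, so the F1 was PY z r / py Z R.
The two rarest classes, PY z R and py Z r, are the double crossovers. Comparing them with the parentals, only the r allele has switched, so r is the middle locus and the order is py – r – z.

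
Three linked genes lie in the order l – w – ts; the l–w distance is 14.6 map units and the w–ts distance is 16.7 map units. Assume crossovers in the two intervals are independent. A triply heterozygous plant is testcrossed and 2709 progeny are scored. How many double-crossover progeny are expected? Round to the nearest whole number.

66

Map distances give recombination frequencies of 0.146 and 0.167 for the two intervals.
With no interference, expected double-crossover frequency = 0.146 × 0.167 = 0.02438.
Expected number = 0.02438 × 2709 = 66.05 ≈ 66.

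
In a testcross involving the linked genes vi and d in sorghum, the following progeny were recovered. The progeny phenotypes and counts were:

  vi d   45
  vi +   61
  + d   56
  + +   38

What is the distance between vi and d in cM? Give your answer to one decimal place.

The two most frequent classes, + d (56) and vi + (61), are the parental types, so the F1 was + d / vi +.
The recombinant classes are + + and vi d: 38 + 45 = 83.
Recombination frequency = 83/200 = 0.4150 ≈ 41.5%, i.e. 41.5 cM.

41.5 cM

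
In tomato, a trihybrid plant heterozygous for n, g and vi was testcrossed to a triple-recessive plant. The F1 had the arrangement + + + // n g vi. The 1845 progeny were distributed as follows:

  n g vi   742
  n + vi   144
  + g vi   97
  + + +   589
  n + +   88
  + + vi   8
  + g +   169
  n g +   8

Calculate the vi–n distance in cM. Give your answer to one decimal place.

The two rarest classes, + + vi and n g +, are the double crossovers. Comparing them with the parentals, only the vi allele has switched, so vi is the middle locus and the order is g – vi – n.
Crossovers in the vi–n interval produce the single-crossover classes n + + and + g vi (88 + 97 = 185) plus the double crossovers (16).
RF(vi–n) = (185 + 16) / 1845 = 201/1845 = 0.1089 → 10.9 cM.

10.9 cM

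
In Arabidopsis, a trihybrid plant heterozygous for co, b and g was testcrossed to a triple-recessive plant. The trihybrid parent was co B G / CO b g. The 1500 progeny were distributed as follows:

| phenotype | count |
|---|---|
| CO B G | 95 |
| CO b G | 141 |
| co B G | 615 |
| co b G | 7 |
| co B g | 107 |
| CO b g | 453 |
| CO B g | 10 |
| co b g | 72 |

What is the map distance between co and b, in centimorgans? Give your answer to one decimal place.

12.3 centimorgans

The two rarest classes, co b G and CO B g, are the double crossovers. Comparing them with the parentals, only the b allele has switched, so b is the middle locus and the order is g – b – co.
Crossovers in the b–co interval produce the single-crossover classes CO B G and co b g (95 + 72 = 167) plus the double crossovers (17).
RF(b–co) = (167 + 17) / 1500 = 184/1500 = 0.1227 → 12.3 centimorgans.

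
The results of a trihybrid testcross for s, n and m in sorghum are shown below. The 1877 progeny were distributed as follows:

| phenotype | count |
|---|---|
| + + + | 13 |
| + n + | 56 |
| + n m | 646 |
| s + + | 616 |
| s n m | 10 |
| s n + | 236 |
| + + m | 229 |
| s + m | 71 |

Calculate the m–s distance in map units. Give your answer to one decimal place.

The two most frequent reciprocal classes, s + + and + n m, are the parental types, so the F1 was s + + / + n m.
The two rarest classes, + + + and s n m, are the double crossovers. Comparing them with the parentals, only the s allele has switched, so s is the middle locus and the order is n – s – m.
Crossovers in the s–m interval produce the single-crossover classes s + m and + n + (71 + 56 = 127) plus the double crossovers (23).
RF(s–m) = (127 + 23) / 1877 = 150/1877 = 0.0799 → 8.0 map units.

8.0 map units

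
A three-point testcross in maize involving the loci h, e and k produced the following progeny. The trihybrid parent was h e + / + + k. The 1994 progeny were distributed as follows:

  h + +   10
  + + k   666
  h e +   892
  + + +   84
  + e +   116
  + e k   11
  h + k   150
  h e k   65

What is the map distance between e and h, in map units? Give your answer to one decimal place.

14.4 map units

The two rarest classes, h + + and + e k, are the double crossovers. Comparing them with the parentals, only the e allele has switched, so e is the middle locus and the order is h – e – k.
Crossovers in the h–e interval produce the single-crossover classes + e + and h + k (116 + 150 = 266) plus the double crossovers (21).
RF(h–e) = (266 + 21) / 1994 = 287/1994 = 0.1439 → 14.4 map units.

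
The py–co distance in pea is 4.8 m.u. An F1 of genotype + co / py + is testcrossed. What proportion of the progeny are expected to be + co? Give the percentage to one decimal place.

47.6%

A map distance of 4.8 m.u. corresponds to a recombination frequency of 0.048.
The F1 is + co / py +, so + co is a parental gamete class with expected frequency (1 − r)/2 = 0.952/2 = 0.4760.
That is 0.4760 = 47.6% of the progeny.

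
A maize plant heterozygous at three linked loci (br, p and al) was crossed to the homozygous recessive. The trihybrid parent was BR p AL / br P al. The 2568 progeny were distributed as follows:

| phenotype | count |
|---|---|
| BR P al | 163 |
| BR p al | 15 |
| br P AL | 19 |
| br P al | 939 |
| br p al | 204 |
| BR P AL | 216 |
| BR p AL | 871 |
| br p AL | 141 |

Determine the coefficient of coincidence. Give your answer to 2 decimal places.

0.57

The two rarest classes, BR p al and br P AL, are the double crossovers. Comparing them with the parentals, only the al allele has switched, so al is the middle locus and the order is p – al – br.
p–al: (420 + 34)/2568 = 0.1768; al–br: (304 + 34)/2568 = 0.1316.
Expected DCO frequency = 0.1768 × 0.1316 ≈ 0.02327; observed = 34/2568 ≈ 0.01324.
Coefficient of coincidence = 0.01324/0.02327 ≈ 0.57.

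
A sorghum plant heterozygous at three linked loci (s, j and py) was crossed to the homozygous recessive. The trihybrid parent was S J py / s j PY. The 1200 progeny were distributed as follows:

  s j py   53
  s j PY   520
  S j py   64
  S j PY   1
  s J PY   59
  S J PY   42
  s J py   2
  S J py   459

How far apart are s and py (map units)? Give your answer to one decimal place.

The two rarest classes, s J py and S j PY, are the double crossovers. Comparing them with the parentals, only the s allele has switched, so s is the middle locus and the order is j – s – py.
Crossovers in the s–py interval produce the single-crossover classes S J PY and s j py (42 + 53 = 95) plus the double crossovers (3).
RF(s–py) = (95 + 3) / 1200 = 98/1200 = 0.0817 → 8.2 map units.

8.2 map units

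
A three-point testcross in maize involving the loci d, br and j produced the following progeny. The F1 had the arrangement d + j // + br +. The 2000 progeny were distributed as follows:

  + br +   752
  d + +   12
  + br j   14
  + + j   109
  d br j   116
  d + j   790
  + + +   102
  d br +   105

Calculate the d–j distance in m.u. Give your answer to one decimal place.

12.0 m.u.

The two rarest classes, d + + and + br j, are the double crossovers. Comparing them with the parentals, only the j allele has switched, so j is the middle locus and the order is d – j – br.
Crossovers in the d–j interval produce the single-crossover classes + + j and d br + (109 + 105 = 214) plus the double crossovers (26).
RF(d–j) = (214 + 26) / 2000 = 240/2000 = 0.1200 → 12.0 m.u.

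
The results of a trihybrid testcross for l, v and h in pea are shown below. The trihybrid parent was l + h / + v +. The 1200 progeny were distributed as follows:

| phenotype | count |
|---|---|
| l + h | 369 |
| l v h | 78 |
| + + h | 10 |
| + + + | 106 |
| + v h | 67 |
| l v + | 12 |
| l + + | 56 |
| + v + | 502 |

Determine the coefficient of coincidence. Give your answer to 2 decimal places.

0.88

The two rarest classes, + + h and l v +, are the double crossovers. Comparing them with the parentals, only the l allele has switched, so l is the middle locus and the order is h – l – v.
h–l: (123 + 22)/1200 = 0.1208; l–v: (184 + 22)/1200 = 0.1717.
Expected DCO frequency = 0.1208 × 0.1717 ≈ 0.02074; observed = 22/1200 ≈ 0.01833.
Coefficient of coincidence = 0.01833/0.02074 ≈ 0.88.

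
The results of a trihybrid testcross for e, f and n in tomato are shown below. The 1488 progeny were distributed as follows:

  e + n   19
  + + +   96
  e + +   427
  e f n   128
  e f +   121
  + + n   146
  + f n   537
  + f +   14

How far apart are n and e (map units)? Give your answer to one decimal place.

17.3 map units

The two most frequent reciprocal classes, e + + and + f n, are the parental types, so the F1 was e + + / + f n.
The two rarest classes, e + n and + f +, are the double crossovers. Comparing them with the parentals, only the n allele has switched, so n is the middle locus and the order is e – n – f.
Crossovers in the e–n interval produce the single-crossover classes + + + and e f n (96 + 128 = 224) plus the double crossovers (33).
RF(e–n) = (224 + 33) / 1488 = 257/1488 = 0.1727 → 17.3 map units.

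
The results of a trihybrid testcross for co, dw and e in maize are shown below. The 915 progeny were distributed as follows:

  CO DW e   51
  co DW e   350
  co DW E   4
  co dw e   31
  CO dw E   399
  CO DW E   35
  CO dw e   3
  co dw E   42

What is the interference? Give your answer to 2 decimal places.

0.12

The two most frequent reciprocal classes, co DW e and CO dw E, are the parental types, so the F1 was co DW e / CO dw E.
The two rarest classes, co DW E and CO dw e, are the double crossovers. Comparing them with the parentals, only the e allele has switched, so e is the middle locus and the order is co – e – dw.
co–e: (93 + 7)/915 = 0.1093; e–dw: (66 + 7)/915 = 0.0798.
Expected DCO frequency = 0.1093 × 0.0798 ≈ 0.00872; observed = 7/915 ≈ 0.00765.
Coefficient of coincidence = 0.00765/0.00872 ≈ 0.88; interference = 1 − 0.88 = 0.12.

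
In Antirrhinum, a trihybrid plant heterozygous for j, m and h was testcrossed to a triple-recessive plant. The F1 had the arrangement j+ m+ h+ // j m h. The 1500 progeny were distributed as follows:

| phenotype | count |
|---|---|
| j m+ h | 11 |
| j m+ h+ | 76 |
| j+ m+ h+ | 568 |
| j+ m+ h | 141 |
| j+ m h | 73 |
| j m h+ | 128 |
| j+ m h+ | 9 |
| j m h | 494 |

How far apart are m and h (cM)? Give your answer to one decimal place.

19.3 cM

The two rarest classes, j+ m h+ and j m+ h, are the double crossovers. Comparing them with the parentals, only the m allele has switched, so m is the middle locus and the order is j – m – h.
Crossovers in the m–h interval produce the single-crossover classes j+ m+ h and j m h+ (141 + 128 = 269) plus the double crossovers (20).
RF(m–h) = (269 + 20) / 1500 = 289/1500 = 0.1927 → 19.3 cM.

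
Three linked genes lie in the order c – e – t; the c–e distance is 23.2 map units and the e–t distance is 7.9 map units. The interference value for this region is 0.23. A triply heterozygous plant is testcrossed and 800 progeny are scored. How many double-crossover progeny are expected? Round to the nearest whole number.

Map distances give recombination frequencies of 0.232 and 0.079 for the two intervals.
With interference 0.23 (so coincidence = 0.77), expected double-crossover frequency = 0.232 × 0.079 × 0.77 = 0.01411.
Expected number = 0.01411 × 800 = 11.29 ≈ 11.

11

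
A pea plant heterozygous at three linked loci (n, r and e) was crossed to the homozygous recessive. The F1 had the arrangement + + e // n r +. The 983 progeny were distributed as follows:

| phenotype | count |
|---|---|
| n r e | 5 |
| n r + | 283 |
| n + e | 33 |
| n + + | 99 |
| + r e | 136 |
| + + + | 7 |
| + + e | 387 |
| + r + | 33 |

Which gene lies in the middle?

e

The two rarest classes, + + + and n r e, are the double crossovers. Comparing them with the parentals, only the e allele has switched, so e is the middle locus and the order is n – e – r.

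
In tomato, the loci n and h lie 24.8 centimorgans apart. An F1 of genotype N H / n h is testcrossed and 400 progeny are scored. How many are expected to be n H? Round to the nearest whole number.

A map distance of 24.8 centimorgans corresponds to a recombination frequency of 0.248.
The F1 is N H / n h, so n H is a recombinant gamete class with expected frequency r/2 = 0.248/2 = 0.1240.
Expected number = 0.1240 × 400 = 49.60 ≈ 50.

50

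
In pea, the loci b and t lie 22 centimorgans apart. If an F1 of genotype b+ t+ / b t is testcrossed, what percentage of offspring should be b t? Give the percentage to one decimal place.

A map distance of 22 centimorgans corresponds to a recombination frequency of 0.220.
The F1 is b+ t+ / b t, so b t is a parental gamete class with expected frequency (1 − r)/2 = 0.780/2 = 0.3900.
That is 0.3900 = 39.0% of the progeny.

39.0%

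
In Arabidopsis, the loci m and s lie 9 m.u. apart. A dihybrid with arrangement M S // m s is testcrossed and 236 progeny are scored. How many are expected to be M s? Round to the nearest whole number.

A map distance of 9 m.u. corresponds to a recombination frequency of 0.090.
The F1 is M S / m s, so M s is a recombinant gamete class with expected frequency r/2 = 0.090/2 = 0.0450.
Expected number = 0.0450 × 236 = 10.62 ≈ 11.

11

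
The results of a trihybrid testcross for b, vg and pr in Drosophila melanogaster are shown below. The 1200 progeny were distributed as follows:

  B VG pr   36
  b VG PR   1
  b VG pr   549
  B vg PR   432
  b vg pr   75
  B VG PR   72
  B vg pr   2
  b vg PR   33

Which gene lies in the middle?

The two most frequent reciprocal classes, b VG pr and B vg PR, are the parental types, so the F1 was b VG pr / B vg PR.
The two rarest classes, b VG PR and B vg pr, are the double crossovers. Comparing them with the parentals, only the pr allele has switched, so pr is the middle locus and the order is vg – pr – b.

pr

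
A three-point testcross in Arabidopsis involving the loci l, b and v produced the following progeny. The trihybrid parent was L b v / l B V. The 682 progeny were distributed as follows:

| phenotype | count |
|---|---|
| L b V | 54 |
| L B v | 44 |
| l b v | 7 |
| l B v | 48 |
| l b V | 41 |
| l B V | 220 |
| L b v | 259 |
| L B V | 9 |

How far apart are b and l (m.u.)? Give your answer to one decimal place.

The two rarest classes, l b v and L B V, are the double crossovers. Comparing them with the parentals, only the l allele has switched, so l is the middle locus and the order is b – l – v.
Crossovers in the b–l interval produce the single-crossover classes L B v and l b V (44 + 41 = 85) plus the double crossovers (16).
RF(b–l) = (85 + 16) / 682 = 101/682 = 0.1481 → 14.8 m.u.

14.8 m.u.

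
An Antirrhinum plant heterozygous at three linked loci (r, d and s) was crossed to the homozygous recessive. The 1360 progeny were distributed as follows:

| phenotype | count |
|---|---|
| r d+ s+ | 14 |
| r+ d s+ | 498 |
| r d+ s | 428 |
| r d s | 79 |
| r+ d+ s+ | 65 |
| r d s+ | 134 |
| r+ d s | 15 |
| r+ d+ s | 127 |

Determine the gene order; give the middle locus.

The two most frequent reciprocal classes, r d+ s and r+ d s+, are the parental types, so the F1 was r d+ s / r+ d s+.
The two rarest classes, r d+ s+ and r+ d s, are the double crossovers. Comparing them with the parentals, only the s allele has switched, so s is the middle locus and the order is r – s – d.

s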